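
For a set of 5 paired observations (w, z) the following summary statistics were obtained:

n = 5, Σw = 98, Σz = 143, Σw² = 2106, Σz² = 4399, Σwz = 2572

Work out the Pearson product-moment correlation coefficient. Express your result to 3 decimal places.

r = (nΣwz − ΣwΣz) / √[(nΣw² − (Σw)²)(nΣz² − (Σz)²)]
Numerator: 5×2572 − 98×143 = -1154
Denominator: √[(10530 − 9604)(21995 − 20449)] = √[926 × 1546] = 1196.4932
r = -1154 / 1196.4932 ≈ -0.964

-0.964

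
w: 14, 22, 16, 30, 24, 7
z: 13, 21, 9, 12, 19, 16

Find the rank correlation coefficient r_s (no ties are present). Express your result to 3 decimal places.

0.029

Rank w: 2, 4, 3, 6, 5, 1
Rank z: 3, 6, 1, 2, 5, 4
d = rank(w) − rank(z): -1, -2, 2, 4, 0, -3; Σd² = 34
ρ = 1 − 6Σd² / [n(n²−1)] = 1 − 6×34 / (6×35) = 1 − 204/210 ≈ 0.029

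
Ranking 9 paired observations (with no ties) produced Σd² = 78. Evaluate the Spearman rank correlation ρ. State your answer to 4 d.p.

ρ = 1 − 6Σd² / [n(n²−1)] = 1 − 6×78 / (9×80)
  = 1 − 468/720 = 1 − 0.65000 ≈ 0.3500

0.3500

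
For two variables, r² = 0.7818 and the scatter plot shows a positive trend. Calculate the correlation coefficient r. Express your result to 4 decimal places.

0.8842

|r| = √0.7818 = 0.8842
The association is positive, so r = 0.8842.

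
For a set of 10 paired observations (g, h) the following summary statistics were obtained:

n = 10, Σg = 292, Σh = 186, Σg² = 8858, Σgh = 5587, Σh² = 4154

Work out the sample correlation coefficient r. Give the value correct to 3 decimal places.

r = (nΣgh − ΣgΣh) / √[(nΣg² − (Σg)²)(nΣh² − (Σh)²)]
Numerator: 10×5587 − 292×186 = 1558
Denominator: √[(88580 − 85264)(41540 − 34596)] = √[3316 × 6944] = 4798.5731
r = 1558 / 4798.5731 ≈ 0.325

0.325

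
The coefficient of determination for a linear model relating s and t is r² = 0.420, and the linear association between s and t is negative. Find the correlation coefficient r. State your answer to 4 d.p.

-0.6481

|r| = √0.420 = 0.6481
The association is negative, so r = −0.6481.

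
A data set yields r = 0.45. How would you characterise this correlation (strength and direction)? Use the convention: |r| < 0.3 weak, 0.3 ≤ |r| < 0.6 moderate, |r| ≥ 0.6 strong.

r = 0.45 > 0 so the relationship is positive.
|r| = 0.45, which falls in the moderate range.

moderate positive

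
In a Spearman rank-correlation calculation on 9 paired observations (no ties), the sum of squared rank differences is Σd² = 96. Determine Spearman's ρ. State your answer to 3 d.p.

0.200

ρ = 1 − 6Σd² / [n(n²−1)] = 1 − 6×96 / (9×80)
  = 1 − 576/720 = 1 − 0.8000 ≈ 0.200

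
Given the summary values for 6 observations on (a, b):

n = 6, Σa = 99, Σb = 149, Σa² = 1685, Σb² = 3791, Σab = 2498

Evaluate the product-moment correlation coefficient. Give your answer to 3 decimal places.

0.578

r = (nΣab − ΣaΣb) / √[(nΣa² − (Σa)²)(nΣb² − (Σb)²)]
Numerator: 6×2498 − 99×149 = 237
Denominator: √[(10110 − 9801)(22746 − 22201)] = √[309 × 545] = 410.3718
r = 237 / 410.3718 ≈ 0.578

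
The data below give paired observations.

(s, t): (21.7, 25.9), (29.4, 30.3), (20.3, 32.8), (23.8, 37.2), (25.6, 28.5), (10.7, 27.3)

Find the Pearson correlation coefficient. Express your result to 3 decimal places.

n = 6, Σs = 131.5, Σt = 182, Σs² = 3083.63, Σt² = 5606.12, Σst = 4025.76
nΣst − ΣsΣt = 24154.56 − 23933 = 221.56
nΣs² − (Σs)² = 18501.78 − 17292.25 = 1209.53; nΣt² − (Σt)² = 33636.72 − 33124 = 512.72
r = 221.56 / √(1209.53 × 512.72) = 221.56 / 787.4962 ≈ 0.281

0.281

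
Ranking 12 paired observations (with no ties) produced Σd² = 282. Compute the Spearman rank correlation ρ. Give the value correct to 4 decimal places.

ρ = 1 − 6Σd² / [n(n²−1)] = 1 − 6×282 / (12×143)
  = 1 − 1692/1716 = 1 − 0.98601 ≈ 0.0140

0.0140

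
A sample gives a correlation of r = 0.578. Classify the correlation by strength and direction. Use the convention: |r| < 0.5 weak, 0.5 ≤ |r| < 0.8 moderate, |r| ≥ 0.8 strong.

moderate positive

r = 0.578 > 0 so the relationship is positive.
|r| = 0.578, which falls in the moderate range.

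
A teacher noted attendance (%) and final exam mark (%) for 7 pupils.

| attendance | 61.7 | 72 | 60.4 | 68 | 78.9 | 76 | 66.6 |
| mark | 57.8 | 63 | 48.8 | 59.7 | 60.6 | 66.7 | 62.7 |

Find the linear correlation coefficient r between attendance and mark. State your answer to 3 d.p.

n = 7, Σx = 483.6, Σy = 419.3, Σx² = 33699.82, Σy² = 25307.91, Σxy = 29135.74
nΣxy − ΣxΣy = 203950.18 − 202773.48 = 1176.7
nΣx² − (Σx)² = 235898.74 − 233868.96 = 2029.78; nΣy² − (Σy)² = 177155.37 − 175812.49 = 1342.88
r = 1176.7 / √(2029.78 × 1342.88) = 1176.7 / 1650.9848 ≈ 0.713

0.713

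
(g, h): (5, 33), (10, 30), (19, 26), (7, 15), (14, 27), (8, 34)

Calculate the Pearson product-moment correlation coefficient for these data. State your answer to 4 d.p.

-0.1039

n = 6, Σg = 63, Σh = 165, Σg² = 795, Σh² = 4775, Σgh = 1714
nΣgh − ΣgΣh = 10284 − 10395 = -111
nΣg² − (Σg)² = 4770 − 3969 = 801; nΣh² − (Σh)² = 28650 − 27225 = 1425
r = -111 / √(801 × 1425) = -111 / 1068.3749 ≈ -0.1039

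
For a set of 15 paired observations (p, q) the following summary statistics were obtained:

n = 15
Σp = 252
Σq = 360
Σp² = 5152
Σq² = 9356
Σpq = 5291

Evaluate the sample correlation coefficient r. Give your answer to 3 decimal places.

r = (nΣpq − ΣpΣq) / √[(nΣp² − (Σp)²)(nΣq² − (Σq)²)]
Numerator: 15×5291 − 252×360 = -11355
Denominator: √[(77280 − 63504)(140340 − 129600)] = √[13776 × 10740] = 12163.6442
r = -11355 / 12163.6442 ≈ -0.934

-0.934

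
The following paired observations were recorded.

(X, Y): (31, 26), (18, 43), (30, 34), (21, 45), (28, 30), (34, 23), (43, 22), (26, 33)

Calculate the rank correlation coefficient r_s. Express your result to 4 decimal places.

-0.9048

Rank X: 6, 1, 5, 2, 4, 7, 8, 3
Rank Y: 3, 7, 6, 8, 4, 2, 1, 5
d = rank(X) − rank(Y): 3, -6, -1, -6, 0, 5, 7, -2; Σd² = 160
ρ = 1 − 6Σd² / [n(n²−1)] = 1 − 6×160 / (8×63) = 1 − 960/504 ≈ -0.9048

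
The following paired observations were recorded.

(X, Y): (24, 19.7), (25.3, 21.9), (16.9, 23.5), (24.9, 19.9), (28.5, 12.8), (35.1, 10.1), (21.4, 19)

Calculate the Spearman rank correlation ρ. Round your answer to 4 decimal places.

Rank X: 3, 5, 1, 4, 6, 7, 2
Rank Y: 4, 6, 7, 5, 2, 1, 3
d = rank(X) − rank(Y): -1, -1, -6, -1, 4, 6, -1; Σd² = 92
ρ = 1 − 6Σd² / [n(n²−1)] = 1 − 6×92 / (7×48) = 1 − 552/336 ≈ -0.6429

-0.6429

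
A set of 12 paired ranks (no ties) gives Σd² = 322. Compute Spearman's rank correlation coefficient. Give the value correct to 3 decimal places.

-0.126

ρ = 1 − 6Σd² / [n(n²−1)] = 1 − 6×322 / (12×143)
  = 1 − 1932/1716 = 1 − 1.1259 ≈ -0.126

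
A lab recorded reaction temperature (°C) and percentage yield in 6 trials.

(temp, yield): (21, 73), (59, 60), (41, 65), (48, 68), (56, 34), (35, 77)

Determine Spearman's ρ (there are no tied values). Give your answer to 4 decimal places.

Rank temp: 1, 6, 3, 4, 5, 2
Rank yield: 5, 2, 3, 4, 1, 6
d = rank(temp) − rank(yield): -4, 4, 0, 0, 4, -4; Σd² = 64
ρ = 1 − 6Σd² / [n(n²−1)] = 1 − 6×64 / (6×35) = 1 − 384/210 ≈ -0.8286

-0.8286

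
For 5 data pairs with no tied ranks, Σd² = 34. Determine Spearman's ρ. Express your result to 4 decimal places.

-0.7000

ρ = 1 − 6Σd² / [n(n²−1)] = 1 − 6×34 / (5×24)
  = 1 − 204/120 = 1 − 1.70000 ≈ -0.7000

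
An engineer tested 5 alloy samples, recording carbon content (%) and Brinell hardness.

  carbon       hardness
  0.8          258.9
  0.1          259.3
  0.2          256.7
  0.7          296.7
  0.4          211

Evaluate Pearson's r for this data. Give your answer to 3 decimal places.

0.327

n = 5, Σx = 2.2, Σy = 1282.6, Σx² = 1.34, Σy² = 332712.48, Σxy = 576.48
nΣxy − ΣxΣy = 2882.4 − 2821.72 = 60.68
nΣx² − (Σx)² = 6.7 − 4.84 = 1.86; nΣy² − (Σy)² = 1663562.4 − 1645062.76 = 18499.64
r = 60.68 / √(1.86 × 18499.64) = 60.68 / 185.4975 ≈ 0.327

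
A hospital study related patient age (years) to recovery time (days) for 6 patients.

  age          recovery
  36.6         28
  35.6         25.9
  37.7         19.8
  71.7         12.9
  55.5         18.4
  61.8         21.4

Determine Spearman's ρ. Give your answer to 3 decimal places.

Rank age: 2, 1, 3, 6, 4, 5
Rank recovery: 6, 5, 3, 1, 2, 4
d = rank(age) − rank(recovery): -4, -4, 0, 5, 2, 1; Σd² = 62
ρ = 1 − 6Σd² / [n(n²−1)] = 1 − 6×62 / (6×35) = 1 − 372/210 ≈ -0.771

-0.771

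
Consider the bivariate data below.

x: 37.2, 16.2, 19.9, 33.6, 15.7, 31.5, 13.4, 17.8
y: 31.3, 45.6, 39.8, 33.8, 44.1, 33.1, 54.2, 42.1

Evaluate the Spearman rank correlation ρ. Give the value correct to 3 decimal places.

Rank x: 8, 3, 5, 7, 2, 6, 1, 4
Rank y: 1, 7, 4, 3, 6, 2, 8, 5
d = rank(x) − rank(y): 7, -4, 1, 4, -4, 4, -7, -1; Σd² = 164
ρ = 1 − 6Σd² / [n(n²−1)] = 1 − 6×164 / (8×63) = 1 − 984/504 ≈ -0.952

-0.952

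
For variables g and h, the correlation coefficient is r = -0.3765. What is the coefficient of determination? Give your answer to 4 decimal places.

r² = (-0.3765)² = 0.1418

0.1418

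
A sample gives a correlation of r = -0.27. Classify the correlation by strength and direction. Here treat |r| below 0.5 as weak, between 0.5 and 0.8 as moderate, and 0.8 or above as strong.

r = -0.27 < 0 so the relationship is negative.
|r| = 0.27, which falls in the weak range.

weak negative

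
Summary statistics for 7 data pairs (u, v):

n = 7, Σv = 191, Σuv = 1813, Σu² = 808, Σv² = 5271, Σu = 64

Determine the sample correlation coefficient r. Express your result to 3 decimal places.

r = (nΣuv − ΣuΣv) / √[(nΣu² − (Σu)²)(nΣv² − (Σv)²)]
Numerator: 7×1813 − 64×191 = 467
Denominator: √[(5656 − 4096)(36897 − 36481)] = √[1560 × 416] = 805.5805
r = 467 / 805.5805 ≈ 0.580

0.580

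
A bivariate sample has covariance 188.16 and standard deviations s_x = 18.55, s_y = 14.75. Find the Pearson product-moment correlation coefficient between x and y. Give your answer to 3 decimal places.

0.688

r = Cov(x,y) / (s_x · s_y) = 188.16 / (18.55 × 14.75)
  = 188.16 / 273.6125 ≈ 0.688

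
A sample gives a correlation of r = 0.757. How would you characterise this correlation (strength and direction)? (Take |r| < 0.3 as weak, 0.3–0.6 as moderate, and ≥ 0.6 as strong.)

strong positive

r = 0.757 > 0 so the relationship is positive.
|r| = 0.757, which falls in the strong range.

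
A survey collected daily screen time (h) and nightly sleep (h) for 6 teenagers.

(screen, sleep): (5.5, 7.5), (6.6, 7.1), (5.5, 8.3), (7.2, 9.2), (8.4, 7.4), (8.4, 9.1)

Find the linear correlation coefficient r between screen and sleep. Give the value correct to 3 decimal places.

0.276

n = 6, Σx = 41.6, Σy = 48.6, Σx² = 297.02, Σy² = 397.76, Σxy = 338.6
nΣxy − ΣxΣy = 2031.6 − 2021.76 = 9.84
nΣx² − (Σx)² = 1782.12 − 1730.56 = 51.56; nΣy² − (Σy)² = 2386.56 − 2361.96 = 24.6
r = 9.84 / √(51.56 × 24.6) = 9.84 / 35.6143 ≈ 0.276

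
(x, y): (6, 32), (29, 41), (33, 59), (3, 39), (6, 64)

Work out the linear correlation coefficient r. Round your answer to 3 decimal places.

n = 5, Σx = 77, Σy = 235, Σx² = 2011, Σy² = 11803, Σxy = 3829
nΣxy − ΣxΣy = 19145 − 18095 = 1050
nΣx² − (Σx)² = 10055 − 5929 = 4126; nΣy² − (Σy)² = 59015 − 55225 = 3790
r = 1050 / √(4126 × 3790) = 1050 / 3954.4330 ≈ 0.266

0.266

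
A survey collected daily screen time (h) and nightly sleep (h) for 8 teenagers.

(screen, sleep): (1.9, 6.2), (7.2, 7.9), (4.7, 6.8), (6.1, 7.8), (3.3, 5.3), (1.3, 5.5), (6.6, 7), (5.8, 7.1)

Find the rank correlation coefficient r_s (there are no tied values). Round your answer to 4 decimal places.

Rank screen: 2, 8, 4, 6, 3, 1, 7, 5
Rank sleep: 3, 8, 4, 7, 1, 2, 5, 6
d = rank(screen) − rank(sleep): -1, 0, 0, -1, 2, -1, 2, -1; Σd² = 12
ρ = 1 − 6Σd² / [n(n²−1)] = 1 − 6×12 / (8×63) = 1 − 72/504 ≈ 0.8571

0.8571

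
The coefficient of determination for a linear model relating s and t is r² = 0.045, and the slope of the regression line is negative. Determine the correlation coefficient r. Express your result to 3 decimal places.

-0.212

|r| = √0.045 = 0.212
The association is negative, so r = −0.212.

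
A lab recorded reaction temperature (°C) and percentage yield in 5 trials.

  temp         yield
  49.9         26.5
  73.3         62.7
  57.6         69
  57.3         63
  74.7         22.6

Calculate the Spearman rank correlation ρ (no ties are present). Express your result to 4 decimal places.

Rank temp: 1, 4, 3, 2, 5
Rank yield: 2, 3, 5, 4, 1
d = rank(temp) − rank(yield): -1, 1, -2, -2, 4; Σd² = 26
ρ = 1 − 6Σd² / [n(n²−1)] = 1 − 6×26 / (5×24) = 1 − 156/120 ≈ -0.3000

-0.3000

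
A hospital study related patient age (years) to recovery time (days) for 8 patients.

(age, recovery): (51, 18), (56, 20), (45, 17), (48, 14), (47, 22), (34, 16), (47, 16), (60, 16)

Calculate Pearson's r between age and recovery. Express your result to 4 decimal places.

n = 8, Σx = 388, Σy = 139, Σx² = 19240, Σy² = 2461, Σxy = 6765
nΣxy − ΣxΣy = 54120 − 53932 = 188
nΣx² − (Σx)² = 153920 − 150544 = 3376; nΣy² − (Σy)² = 19688 − 19321 = 367
r = 188 / √(3376 × 367) = 188 / 1113.1002 ≈ 0.1689

0.1689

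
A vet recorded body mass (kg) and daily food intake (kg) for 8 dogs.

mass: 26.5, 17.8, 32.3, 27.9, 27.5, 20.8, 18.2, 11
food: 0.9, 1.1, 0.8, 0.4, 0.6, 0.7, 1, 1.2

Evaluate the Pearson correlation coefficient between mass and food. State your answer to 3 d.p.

n = 8, Σx = 182, Σy = 6.7, Σx² = 4481.92, Σy² = 6.11, Σxy = 142.89
nΣxy − ΣxΣy = 1143.12 − 1219.4 = -76.28
nΣx² − (Σx)² = 35855.36 − 33124 = 2731.36; nΣy² − (Σy)² = 48.88 − 44.89 = 3.99
r = -76.28 / √(2731.36 × 3.99) = -76.28 / 104.3941 ≈ -0.731

-0.731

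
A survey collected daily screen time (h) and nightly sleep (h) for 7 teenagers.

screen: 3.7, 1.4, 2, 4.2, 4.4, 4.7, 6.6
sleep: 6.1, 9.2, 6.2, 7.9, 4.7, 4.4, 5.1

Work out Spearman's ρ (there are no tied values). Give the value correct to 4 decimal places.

-0.7857

Rank screen: 3, 1, 2, 4, 5, 6, 7
Rank sleep: 4, 7, 5, 6, 2, 1, 3
d = rank(screen) − rank(sleep): -1, -6, -3, -2, 3, 5, 4; Σd² = 100
ρ = 1 − 6Σd² / [n(n²−1)] = 1 − 6×100 / (7×48) = 1 − 600/336 ≈ -0.7857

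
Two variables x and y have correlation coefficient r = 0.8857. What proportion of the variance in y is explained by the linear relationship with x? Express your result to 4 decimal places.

r² = (0.8857)² = 0.7845

0.7845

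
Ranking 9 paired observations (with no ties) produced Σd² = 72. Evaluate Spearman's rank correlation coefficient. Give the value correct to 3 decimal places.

ρ = 1 − 6Σd² / [n(n²−1)] = 1 − 6×72 / (9×80)
  = 1 − 432/720 = 1 − 0.6000 ≈ 0.400

0.400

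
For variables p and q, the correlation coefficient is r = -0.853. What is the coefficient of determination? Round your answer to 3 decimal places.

0.728

r² = (-0.853)² = 0.728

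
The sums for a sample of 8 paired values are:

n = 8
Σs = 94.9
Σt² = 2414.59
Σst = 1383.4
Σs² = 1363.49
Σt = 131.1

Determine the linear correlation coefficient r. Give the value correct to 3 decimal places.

-0.683

r = (nΣst − ΣsΣt) / √[(nΣs² − (Σs)²)(nΣt² − (Σt)²)]
Numerator: 8×1383.4 − 94.9×131.1 = -1374.19
Denominator: √[(10907.92 − 9006.01)(19316.72 − 17187.21)] = √[1901.91 × 2129.51] = 2012.4951
r = -1374.19 / 2012.4951 ≈ -0.683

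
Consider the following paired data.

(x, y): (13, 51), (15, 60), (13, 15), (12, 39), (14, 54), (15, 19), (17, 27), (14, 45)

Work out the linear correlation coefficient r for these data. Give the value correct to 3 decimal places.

-0.125

n = 8, Σx = 113, Σy = 310, Σx² = 1613, Σy² = 13978, Σxy = 4356
nΣxy − ΣxΣy = 34848 − 35030 = -182
nΣx² − (Σx)² = 12904 − 12769 = 135; nΣy² − (Σy)² = 111824 − 96100 = 15724
r = -182 / √(135 × 15724) = -182 / 1456.9626 ≈ -0.125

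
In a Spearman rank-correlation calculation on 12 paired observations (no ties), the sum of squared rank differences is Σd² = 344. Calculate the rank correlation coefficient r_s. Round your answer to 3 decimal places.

-0.203

ρ = 1 − 6Σd² / [n(n²−1)] = 1 − 6×344 / (12×143)
  = 1 − 2064/1716 = 1 − 1.2028 ≈ -0.203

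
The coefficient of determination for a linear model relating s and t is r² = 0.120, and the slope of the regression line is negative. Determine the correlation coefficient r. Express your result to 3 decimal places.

|r| = √0.120 = 0.346
The association is negative, so r = −0.346.

-0.346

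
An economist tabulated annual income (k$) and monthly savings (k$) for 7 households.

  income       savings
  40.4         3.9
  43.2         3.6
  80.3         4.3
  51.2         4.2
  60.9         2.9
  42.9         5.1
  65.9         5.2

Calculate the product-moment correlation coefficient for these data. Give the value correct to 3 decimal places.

0.088

n = 7, Σx = 384.8, Σy = 29.2, Σx² = 22459.96, Σy² = 125.76, Σxy = 1611.49
nΣxy − ΣxΣy = 11280.43 − 11236.16 = 44.27
nΣx² − (Σx)² = 157219.72 − 148071.04 = 9148.68; nΣy² − (Σy)² = 880.32 − 852.64 = 27.68
r = 44.27 / √(9148.68 × 27.68) = 44.27 / 503.2251 ≈ 0.088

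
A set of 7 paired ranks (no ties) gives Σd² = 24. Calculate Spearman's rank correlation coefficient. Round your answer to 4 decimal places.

ρ = 1 − 6Σd² / [n(n²−1)] = 1 − 6×24 / (7×48)
  = 1 − 144/336 = 1 − 0.42857 ≈ 0.5714

0.5714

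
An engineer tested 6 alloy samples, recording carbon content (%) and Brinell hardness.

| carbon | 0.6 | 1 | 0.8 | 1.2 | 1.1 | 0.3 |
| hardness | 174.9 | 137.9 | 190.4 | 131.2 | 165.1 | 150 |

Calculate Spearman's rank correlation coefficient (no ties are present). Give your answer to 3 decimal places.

Rank carbon: 2, 4, 3, 6, 5, 1
Rank hardness: 5, 2, 6, 1, 4, 3
d = rank(carbon) − rank(hardness): -3, 2, -3, 5, 1, -2; Σd² = 52
ρ = 1 − 6Σd² / [n(n²−1)] = 1 − 6×52 / (6×35) = 1 − 312/210 ≈ -0.486

-0.486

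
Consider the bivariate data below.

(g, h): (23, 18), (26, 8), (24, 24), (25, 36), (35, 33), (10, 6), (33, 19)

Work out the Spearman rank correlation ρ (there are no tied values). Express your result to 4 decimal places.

0.5000

Rank g: 2, 5, 3, 4, 7, 1, 6
Rank h: 3, 2, 5, 7, 6, 1, 4
d = rank(g) − rank(h): -1, 3, -2, -3, 1, 0, 2; Σd² = 28
ρ = 1 − 6Σd² / [n(n²−1)] = 1 − 6×28 / (7×48) = 1 − 168/336 ≈ 0.5000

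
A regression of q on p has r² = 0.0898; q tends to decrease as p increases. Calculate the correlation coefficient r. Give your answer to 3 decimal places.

-0.300

|r| = √0.0898 = 0.300
The association is negative, so r = −0.300.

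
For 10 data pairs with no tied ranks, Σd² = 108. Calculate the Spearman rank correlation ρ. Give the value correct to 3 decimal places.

ρ = 1 − 6Σd² / [n(n²−1)] = 1 − 6×108 / (10×99)
  = 1 − 648/990 = 1 − 0.6545 ≈ 0.345

0.345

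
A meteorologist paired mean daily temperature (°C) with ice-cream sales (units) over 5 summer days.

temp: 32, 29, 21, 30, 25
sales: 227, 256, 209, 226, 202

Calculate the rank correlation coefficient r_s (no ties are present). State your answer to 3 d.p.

Rank temp: 5, 3, 1, 4, 2
Rank sales: 4, 5, 2, 3, 1
d = rank(temp) − rank(sales): 1, -2, -1, 1, 1; Σd² = 8
ρ = 1 − 6Σd² / [n(n²−1)] = 1 − 6×8 / (5×24) = 1 − 48/120 ≈ 0.600

0.600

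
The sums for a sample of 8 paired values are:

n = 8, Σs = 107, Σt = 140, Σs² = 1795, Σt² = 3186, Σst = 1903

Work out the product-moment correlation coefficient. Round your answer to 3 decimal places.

0.059

r = (nΣst − ΣsΣt) / √[(nΣs² − (Σs)²)(nΣt² − (Σt)²)]
Numerator: 8×1903 − 107×140 = 244
Denominator: √[(14360 − 11449)(25488 − 19600)] = √[2911 × 5888] = 4140.0444
r = 244 / 4140.0444 ≈ 0.059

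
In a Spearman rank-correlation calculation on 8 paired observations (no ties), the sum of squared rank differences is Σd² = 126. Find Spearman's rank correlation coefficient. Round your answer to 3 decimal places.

-0.500

ρ = 1 − 6Σd² / [n(n²−1)] = 1 − 6×126 / (8×63)
  = 1 − 756/504 = 1 − 1.5000 ≈ -0.500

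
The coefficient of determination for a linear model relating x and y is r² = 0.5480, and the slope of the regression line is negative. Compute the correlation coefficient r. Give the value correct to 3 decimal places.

-0.740

|r| = √0.5480 = 0.740
The association is negative, so r = −0.740.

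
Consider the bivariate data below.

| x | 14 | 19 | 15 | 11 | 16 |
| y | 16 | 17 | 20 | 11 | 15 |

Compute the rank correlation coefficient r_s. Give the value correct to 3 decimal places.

Rank x: 2, 5, 3, 1, 4
Rank y: 3, 4, 5, 1, 2
d = rank(x) − rank(y): -1, 1, -2, 0, 2; Σd² = 10
ρ = 1 − 6Σd² / [n(n²−1)] = 1 − 6×10 / (5×24) = 1 − 60/120 ≈ 0.500

0.500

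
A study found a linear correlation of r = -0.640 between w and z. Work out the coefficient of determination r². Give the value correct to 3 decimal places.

r² = (-0.640)² = 0.410

0.410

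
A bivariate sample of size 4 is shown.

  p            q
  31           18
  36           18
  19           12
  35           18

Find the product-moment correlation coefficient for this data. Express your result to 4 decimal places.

0.9609

n = 4, Σp = 121, Σq = 66, Σp² = 3843, Σq² = 1116, Σpq = 2064
nΣpq − ΣpΣq = 8256 − 7986 = 270
nΣp² − (Σp)² = 15372 − 14641 = 731; nΣq² − (Σq)² = 4464 − 4356 = 108
r = 270 / √(731 × 108) = 270 / 280.9769 ≈ 0.9609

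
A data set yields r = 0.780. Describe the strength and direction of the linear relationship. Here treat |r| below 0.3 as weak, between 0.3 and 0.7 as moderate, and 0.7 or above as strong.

strong positive

r = 0.780 > 0 so the relationship is positive.
|r| = 0.780, which falls in the strong range.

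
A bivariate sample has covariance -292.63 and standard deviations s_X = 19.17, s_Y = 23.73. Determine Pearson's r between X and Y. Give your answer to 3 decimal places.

r = Cov(X,Y) / (s_X · s_Y) = -292.63 / (19.17 × 23.73)
  = -292.63 / 454.9041 ≈ -0.643

-0.643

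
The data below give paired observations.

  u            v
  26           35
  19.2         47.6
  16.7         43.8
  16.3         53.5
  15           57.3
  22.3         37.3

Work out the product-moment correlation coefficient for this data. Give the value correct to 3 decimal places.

-0.895

n = 6, Σu = 115.5, Σv = 274.5, Σu² = 2311.51, Σv² = 12946.03, Σuv = 5118.72
nΣuv − ΣuΣv = 30712.32 − 31704.75 = -992.43
nΣu² − (Σu)² = 13869.06 − 13340.25 = 528.81; nΣv² − (Σv)² = 77676.18 − 75350.25 = 2325.93
r = -992.43 / √(528.81 × 2325.93) = -992.43 / 1109.0424 ≈ -0.895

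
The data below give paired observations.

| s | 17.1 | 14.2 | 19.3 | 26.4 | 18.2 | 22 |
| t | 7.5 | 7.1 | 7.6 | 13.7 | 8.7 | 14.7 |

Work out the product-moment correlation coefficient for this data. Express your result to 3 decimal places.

0.846

n = 6, Σs = 117.2, Σt = 59.3, Σs² = 2378.74, Σt² = 643.89, Σst = 1219.17
nΣst − ΣsΣt = 7315.02 − 6949.96 = 365.06
nΣs² − (Σs)² = 14272.44 − 13735.84 = 536.6; nΣt² − (Σt)² = 3863.34 − 3516.49 = 346.85
r = 365.06 / √(536.6 × 346.85) = 365.06 / 431.4159 ≈ 0.846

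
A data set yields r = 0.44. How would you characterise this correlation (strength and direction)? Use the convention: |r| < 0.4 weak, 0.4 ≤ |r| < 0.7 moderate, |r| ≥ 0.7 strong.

moderate positive

r = 0.44 > 0 so the relationship is positive.
|r| = 0.44, which falls in the moderate range.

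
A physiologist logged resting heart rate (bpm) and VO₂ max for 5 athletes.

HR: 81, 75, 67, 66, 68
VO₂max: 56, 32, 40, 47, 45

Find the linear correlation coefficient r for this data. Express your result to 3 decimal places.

n = 5, Σx = 357, Σy = 220, Σx² = 25655, Σy² = 9994, Σxy = 15778
nΣxy − ΣxΣy = 78890 − 78540 = 350
nΣx² − (Σx)² = 128275 − 127449 = 826; nΣy² − (Σy)² = 49970 − 48400 = 1570
r = 350 / √(826 × 1570) = 350 / 1138.7800 ≈ 0.307

0.307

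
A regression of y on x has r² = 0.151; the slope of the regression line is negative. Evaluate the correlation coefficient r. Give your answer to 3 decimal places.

|r| = √0.151 = 0.389
The association is negative, so r = −0.389.

-0.389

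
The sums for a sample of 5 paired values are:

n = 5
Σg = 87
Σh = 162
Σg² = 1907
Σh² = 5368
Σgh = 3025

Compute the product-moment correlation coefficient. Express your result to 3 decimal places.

0.952

r = (nΣgh − ΣgΣh) / √[(nΣg² − (Σg)²)(nΣh² − (Σh)²)]
Numerator: 5×3025 − 87×162 = 1031
Denominator: √[(9535 − 7569)(26840 − 26244)] = √[1966 × 596] = 1082.4676
r = 1031 / 1082.4676 ≈ 0.952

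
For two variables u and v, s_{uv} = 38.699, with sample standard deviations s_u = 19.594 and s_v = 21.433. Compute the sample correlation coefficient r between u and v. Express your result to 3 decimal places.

r = Cov(u,v) / (s_u · s_v) = 38.699 / (19.594 × 21.433)
  = 38.699 / 419.9582 ≈ 0.092

0.092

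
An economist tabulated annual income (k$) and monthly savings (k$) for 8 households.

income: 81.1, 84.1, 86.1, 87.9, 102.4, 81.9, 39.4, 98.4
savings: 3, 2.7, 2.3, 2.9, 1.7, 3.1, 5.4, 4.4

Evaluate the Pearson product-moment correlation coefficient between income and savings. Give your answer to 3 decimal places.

-0.704

n = 8, Σx = 661.3, Σy = 25.5, Σx² = 57217.93, Σy² = 91.01, Σxy = 1997
nΣxy − ΣxΣy = 15976 − 16863.15 = -887.15
nΣx² − (Σx)² = 457743.44 − 437317.69 = 20425.75; nΣy² − (Σy)² = 728.08 − 650.25 = 77.83
r = -887.15 / √(20425.75 × 77.83) = -887.15 / 1260.8474 ≈ -0.704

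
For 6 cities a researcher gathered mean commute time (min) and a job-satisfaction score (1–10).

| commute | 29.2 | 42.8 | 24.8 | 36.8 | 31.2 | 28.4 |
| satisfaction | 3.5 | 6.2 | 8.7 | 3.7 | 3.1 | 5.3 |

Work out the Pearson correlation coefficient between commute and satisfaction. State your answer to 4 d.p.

n = 6, Σx = 193.2, Σy = 30.5, Σx² = 6433.76, Σy² = 177.77, Σxy = 966.72
nΣxy − ΣxΣy = 5800.32 − 5892.6 = -92.28
nΣx² − (Σx)² = 38602.56 − 37326.24 = 1276.32; nΣy² − (Σy)² = 1066.62 − 930.25 = 136.37
r = -92.28 / √(1276.32 × 136.37) = -92.28 / 417.1951 ≈ -0.2212

-0.2212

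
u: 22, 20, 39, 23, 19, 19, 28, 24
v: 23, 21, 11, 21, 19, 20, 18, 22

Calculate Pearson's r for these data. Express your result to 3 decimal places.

n = 8, Σu = 194, Σv = 155, Σu² = 5016, Σv² = 3101, Σuv = 3611
nΣuv − ΣuΣv = 28888 − 30070 = -1182
nΣu² − (Σu)² = 40128 − 37636 = 2492; nΣv² − (Σv)² = 24808 − 24025 = 783
r = -1182 / √(2492 × 783) = -1182 / 1396.8665 ≈ -0.846

-0.846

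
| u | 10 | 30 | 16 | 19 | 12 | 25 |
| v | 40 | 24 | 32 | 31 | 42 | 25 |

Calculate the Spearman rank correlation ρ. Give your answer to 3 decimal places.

Rank u: 1, 6, 3, 4, 2, 5
Rank v: 5, 1, 4, 3, 6, 2
d = rank(u) − rank(v): -4, 5, -1, 1, -4, 3; Σd² = 68
ρ = 1 − 6Σd² / [n(n²−1)] = 1 − 6×68 / (6×35) = 1 − 408/210 ≈ -0.943

-0.943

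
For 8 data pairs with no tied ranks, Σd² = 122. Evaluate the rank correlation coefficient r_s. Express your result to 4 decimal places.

ρ = 1 − 6Σd² / [n(n²−1)] = 1 − 6×122 / (8×63)
  = 1 − 732/504 = 1 − 1.45238 ≈ -0.4524

-0.4524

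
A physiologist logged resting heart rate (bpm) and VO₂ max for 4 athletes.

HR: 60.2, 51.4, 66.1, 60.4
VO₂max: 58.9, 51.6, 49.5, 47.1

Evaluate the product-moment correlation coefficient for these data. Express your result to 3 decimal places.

-0.138

n = 4, Σx = 238.1, Σy = 207.1, Σx² = 14283.37, Σy² = 10800.43, Σxy = 12314.81
nΣxy − ΣxΣy = 49259.24 − 49310.51 = -51.27
nΣx² − (Σx)² = 57133.48 − 56691.61 = 441.87; nΣy² − (Σy)² = 43201.72 − 42890.41 = 311.31
r = -51.27 / √(441.87 × 311.31) = -51.27 / 370.8889 ≈ -0.138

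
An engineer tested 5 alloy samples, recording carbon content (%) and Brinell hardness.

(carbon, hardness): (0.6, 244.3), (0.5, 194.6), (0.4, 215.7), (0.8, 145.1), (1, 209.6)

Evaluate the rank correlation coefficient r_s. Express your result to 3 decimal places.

Rank carbon: 3, 2, 1, 4, 5
Rank hardness: 5, 2, 4, 1, 3
d = rank(carbon) − rank(hardness): -2, 0, -3, 3, 2; Σd² = 26
ρ = 1 − 6Σd² / [n(n²−1)] = 1 − 6×26 / (5×24) = 1 − 156/120 ≈ -0.300

-0.300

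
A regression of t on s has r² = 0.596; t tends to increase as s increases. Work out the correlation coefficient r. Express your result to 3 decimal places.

0.772

|r| = √0.596 = 0.772
The association is positive, so r = 0.772.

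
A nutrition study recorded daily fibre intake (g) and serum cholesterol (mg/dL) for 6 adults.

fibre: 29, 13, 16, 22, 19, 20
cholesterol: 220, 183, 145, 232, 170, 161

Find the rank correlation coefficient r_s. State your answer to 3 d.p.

0.543

Rank fibre: 6, 1, 2, 5, 3, 4
Rank cholesterol: 5, 4, 1, 6, 3, 2
d = rank(fibre) − rank(cholesterol): 1, -3, 1, -1, 0, 2; Σd² = 16
ρ = 1 − 6Σd² / [n(n²−1)] = 1 − 6×16 / (6×35) = 1 − 96/210 ≈ 0.543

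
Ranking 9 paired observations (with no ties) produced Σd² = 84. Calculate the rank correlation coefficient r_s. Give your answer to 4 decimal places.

0.3000

ρ = 1 − 6Σd² / [n(n²−1)] = 1 − 6×84 / (9×80)
  = 1 − 504/720 = 1 − 0.70000 ≈ 0.3000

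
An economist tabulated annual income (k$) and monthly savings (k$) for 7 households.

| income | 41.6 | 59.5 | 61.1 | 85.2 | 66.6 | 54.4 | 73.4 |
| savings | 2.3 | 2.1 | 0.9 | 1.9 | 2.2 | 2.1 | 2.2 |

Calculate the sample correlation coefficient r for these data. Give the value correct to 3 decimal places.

n = 7, Σx = 441.8, Σy = 13.7, Σx² = 29045.54, Σy² = 28.21, Σxy = 859.74
nΣxy − ΣxΣy = 6018.18 − 6052.66 = -34.48
nΣx² − (Σx)² = 203318.78 − 195187.24 = 8131.54; nΣy² − (Σy)² = 197.47 − 187.69 = 9.78
r = -34.48 / √(8131.54 × 9.78) = -34.48 / 282.0044 ≈ -0.122

-0.122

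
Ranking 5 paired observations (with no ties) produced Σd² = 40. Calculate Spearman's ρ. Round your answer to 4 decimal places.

ρ = 1 − 6Σd² / [n(n²−1)] = 1 − 6×40 / (5×24)
  = 1 − 240/120 = 1 − 2.00000 ≈ -1.0000

-1.0000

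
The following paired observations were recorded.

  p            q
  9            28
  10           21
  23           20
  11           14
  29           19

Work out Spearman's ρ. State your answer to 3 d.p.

-0.700

Rank p: 1, 2, 4, 3, 5
Rank q: 5, 4, 3, 1, 2
d = rank(p) − rank(q): -4, -2, 1, 2, 3; Σd² = 34
ρ = 1 − 6Σd² / [n(n²−1)] = 1 − 6×34 / (5×24) = 1 − 204/120 ≈ -0.700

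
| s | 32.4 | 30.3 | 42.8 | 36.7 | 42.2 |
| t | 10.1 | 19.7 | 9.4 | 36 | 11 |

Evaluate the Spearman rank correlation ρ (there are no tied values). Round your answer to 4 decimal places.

Rank s: 2, 1, 5, 3, 4
Rank t: 2, 4, 1, 5, 3
d = rank(s) − rank(t): 0, -3, 4, -2, 1; Σd² = 30
ρ = 1 − 6Σd² / [n(n²−1)] = 1 − 6×30 / (5×24) = 1 − 180/120 ≈ -0.5000

-0.5000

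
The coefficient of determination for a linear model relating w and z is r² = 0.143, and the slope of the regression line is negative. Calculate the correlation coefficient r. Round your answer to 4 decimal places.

-0.3782

|r| = √0.143 = 0.3782
The association is negative, so r = −0.3782.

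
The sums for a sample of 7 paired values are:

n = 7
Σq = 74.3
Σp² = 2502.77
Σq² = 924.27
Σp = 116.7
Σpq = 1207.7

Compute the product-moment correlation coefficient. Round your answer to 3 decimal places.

r = (nΣpq − ΣpΣq) / √[(nΣp² − (Σp)²)(nΣq² − (Σq)²)]
Numerator: 7×1207.7 − 116.7×74.3 = -216.91
Denominator: √[(17519.39 − 13618.89)(6469.89 − 5520.49)] = √[3900.5 × 949.4] = 1924.3531
r = -216.91 / 1924.3531 ≈ -0.113

-0.113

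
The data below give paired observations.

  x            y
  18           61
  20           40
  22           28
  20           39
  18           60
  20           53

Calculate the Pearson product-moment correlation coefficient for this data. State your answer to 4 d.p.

-0.9273

n = 6, Σx = 118, Σy = 281, Σx² = 2332, Σy² = 14035, Σxy = 5434
nΣxy − ΣxΣy = 32604 − 33158 = -554
nΣx² − (Σx)² = 13992 − 13924 = 68; nΣy² − (Σy)² = 84210 − 78961 = 5249
r = -554 / √(68 × 5249) = -554 / 597.4379 ≈ -0.9273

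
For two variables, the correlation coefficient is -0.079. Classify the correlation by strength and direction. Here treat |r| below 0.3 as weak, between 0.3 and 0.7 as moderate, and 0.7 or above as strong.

r = -0.079 < 0 so the relationship is negative.
|r| = 0.079, which falls in the weak range.

weak negative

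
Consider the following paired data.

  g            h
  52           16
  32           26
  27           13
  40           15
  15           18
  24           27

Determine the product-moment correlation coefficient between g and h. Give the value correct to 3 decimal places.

-0.283

n = 6, Σg = 190, Σh = 115, Σg² = 6858, Σh² = 2379, Σgh = 3533
nΣgh − ΣgΣh = 21198 − 21850 = -652
nΣg² − (Σg)² = 41148 − 36100 = 5048; nΣh² − (Σh)² = 14274 − 13225 = 1049
r = -652 / √(5048 × 1049) = -652 / 2301.1632 ≈ -0.283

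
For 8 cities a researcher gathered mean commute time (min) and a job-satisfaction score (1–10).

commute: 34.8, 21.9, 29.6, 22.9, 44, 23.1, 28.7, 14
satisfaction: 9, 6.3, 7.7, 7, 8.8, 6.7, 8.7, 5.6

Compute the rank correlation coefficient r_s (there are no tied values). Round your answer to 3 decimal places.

Rank commute: 7, 2, 6, 3, 8, 4, 5, 1
Rank satisfaction: 8, 2, 5, 4, 7, 3, 6, 1
d = rank(commute) − rank(satisfaction): -1, 0, 1, -1, 1, 1, -1, 0; Σd² = 6
ρ = 1 − 6Σd² / [n(n²−1)] = 1 − 6×6 / (8×63) = 1 − 36/504 ≈ 0.929

0.929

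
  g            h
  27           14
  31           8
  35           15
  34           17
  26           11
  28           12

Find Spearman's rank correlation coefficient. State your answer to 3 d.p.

0.543

Rank g: 2, 4, 6, 5, 1, 3
Rank h: 4, 1, 5, 6, 2, 3
d = rank(g) − rank(h): -2, 3, 1, -1, -1, 0; Σd² = 16
ρ = 1 − 6Σd² / [n(n²−1)] = 1 − 6×16 / (6×35) = 1 − 96/210 ≈ 0.543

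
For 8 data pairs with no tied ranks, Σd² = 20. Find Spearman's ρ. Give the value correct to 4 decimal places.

ρ = 1 − 6Σd² / [n(n²−1)] = 1 − 6×20 / (8×63)
  = 1 − 120/504 = 1 − 0.23810 ≈ 0.7619

0.7619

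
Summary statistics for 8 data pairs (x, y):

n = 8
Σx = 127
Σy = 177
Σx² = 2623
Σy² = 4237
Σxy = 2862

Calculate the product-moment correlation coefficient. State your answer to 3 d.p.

r = (nΣxy − ΣxΣy) / √[(nΣx² − (Σx)²)(nΣy² − (Σy)²)]
Numerator: 8×2862 − 127×177 = 417
Denominator: √[(20984 − 16129)(33896 − 31329)] = √[4855 × 2567] = 3530.2670
r = 417 / 3530.2670 ≈ 0.118

0.118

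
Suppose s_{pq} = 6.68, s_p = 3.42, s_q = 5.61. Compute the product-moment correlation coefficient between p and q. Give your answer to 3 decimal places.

r = Cov(p,q) / (s_p · s_q) = 6.68 / (3.42 × 5.61)
  = 6.68 / 19.1862 ≈ 0.348

0.348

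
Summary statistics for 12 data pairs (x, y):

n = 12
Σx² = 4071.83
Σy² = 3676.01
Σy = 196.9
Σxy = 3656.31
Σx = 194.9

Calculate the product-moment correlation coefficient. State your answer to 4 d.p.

0.7215

r = (nΣxy − ΣxΣy) / √[(nΣx² − (Σx)²)(nΣy² − (Σy)²)]
Numerator: 12×3656.31 − 194.9×196.9 = 5499.91
Denominator: √[(48861.96 − 37986.01)(44112.12 − 38769.61)] = √[10875.95 × 5342.51] = 7622.6552
r = 5499.91 / 7622.6552 ≈ 0.7215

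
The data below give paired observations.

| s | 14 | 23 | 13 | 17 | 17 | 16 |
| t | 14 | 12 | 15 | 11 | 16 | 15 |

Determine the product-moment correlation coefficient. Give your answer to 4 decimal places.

n = 6, Σs = 100, Σt = 83, Σs² = 1728, Σt² = 1167, Σst = 1366
nΣst − ΣsΣt = 8196 − 8300 = -104
nΣs² − (Σs)² = 10368 − 10000 = 368; nΣt² − (Σt)² = 7002 − 6889 = 113
r = -104 / √(368 × 113) = -104 / 203.9216 ≈ -0.5100

-0.5100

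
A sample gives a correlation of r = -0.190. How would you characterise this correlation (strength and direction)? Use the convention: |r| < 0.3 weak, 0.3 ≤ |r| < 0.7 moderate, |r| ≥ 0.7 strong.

weak negative

r = -0.190 < 0 so the relationship is negative.
|r| = 0.190, which falls in the weak range.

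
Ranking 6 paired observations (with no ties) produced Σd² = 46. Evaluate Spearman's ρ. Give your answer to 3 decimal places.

ρ = 1 − 6Σd² / [n(n²−1)] = 1 − 6×46 / (6×35)
  = 1 − 276/210 = 1 − 1.3143 ≈ -0.314

-0.314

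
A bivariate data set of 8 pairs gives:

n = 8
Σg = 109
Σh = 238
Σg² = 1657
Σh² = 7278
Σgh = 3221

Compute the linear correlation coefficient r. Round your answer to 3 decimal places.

-0.118

r = (nΣgh − ΣgΣh) / √[(nΣg² − (Σg)²)(nΣh² − (Σh)²)]
Numerator: 8×3221 − 109×238 = -174
Denominator: √[(13256 − 11881)(58224 − 56644)] = √[1375 × 1580] = 1473.9403
r = -174 / 1473.9403 ≈ -0.118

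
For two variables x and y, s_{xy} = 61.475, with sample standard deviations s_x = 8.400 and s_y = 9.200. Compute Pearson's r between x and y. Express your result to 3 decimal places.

r = Cov(x,y) / (s_x · s_y) = 61.475 / (8.400 × 9.200)
  = 61.475 / 77.2800 ≈ 0.795

0.795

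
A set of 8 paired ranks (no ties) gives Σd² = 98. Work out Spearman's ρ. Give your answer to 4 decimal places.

ρ = 1 − 6Σd² / [n(n²−1)] = 1 − 6×98 / (8×63)
  = 1 − 588/504 = 1 − 1.16667 ≈ -0.1667

-0.1667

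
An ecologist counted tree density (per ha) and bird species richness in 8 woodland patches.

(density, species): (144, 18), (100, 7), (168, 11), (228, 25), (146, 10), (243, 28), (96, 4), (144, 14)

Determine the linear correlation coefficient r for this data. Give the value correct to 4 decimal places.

n = 8, Σx = 1269, Σy = 117, Σx² = 221261, Σy² = 2215, Σxy = 21504
nΣxy − ΣxΣy = 172032 − 148473 = 23559
nΣx² − (Σx)² = 1770088 − 1610361 = 159727; nΣy² − (Σy)² = 17720 − 13689 = 4031
r = 23559 / √(159727 × 4031) = 23559 / 25374.3874 ≈ 0.9285

0.9285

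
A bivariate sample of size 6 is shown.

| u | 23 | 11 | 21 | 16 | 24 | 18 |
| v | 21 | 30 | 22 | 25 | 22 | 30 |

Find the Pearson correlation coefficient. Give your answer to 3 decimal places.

-0.821

n = 6, Σu = 113, Σv = 150, Σu² = 2247, Σv² = 3834, Σuv = 2743
nΣuv − ΣuΣv = 16458 − 16950 = -492
nΣu² − (Σu)² = 13482 − 12769 = 713; nΣv² − (Σv)² = 23004 − 22500 = 504
r = -492 / √(713 × 504) = -492 / 599.4598 ≈ -0.821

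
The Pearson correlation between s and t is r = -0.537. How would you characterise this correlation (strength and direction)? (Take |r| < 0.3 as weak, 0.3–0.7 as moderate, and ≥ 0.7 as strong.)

moderate negative

r = -0.537 < 0 so the relationship is negative.
|r| = 0.537, which falls in the moderate range.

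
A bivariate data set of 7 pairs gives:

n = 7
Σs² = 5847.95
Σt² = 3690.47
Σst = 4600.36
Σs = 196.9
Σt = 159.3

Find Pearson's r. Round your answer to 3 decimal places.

r = (nΣst − ΣsΣt) / √[(nΣs² − (Σs)²)(nΣt² − (Σt)²)]
Numerator: 7×4600.36 − 196.9×159.3 = 836.35
Denominator: √[(40935.65 − 38769.61)(25833.29 − 25376.49)] = √[2166.04 × 456.8] = 994.7095
r = 836.35 / 994.7095 ≈ 0.841

0.841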